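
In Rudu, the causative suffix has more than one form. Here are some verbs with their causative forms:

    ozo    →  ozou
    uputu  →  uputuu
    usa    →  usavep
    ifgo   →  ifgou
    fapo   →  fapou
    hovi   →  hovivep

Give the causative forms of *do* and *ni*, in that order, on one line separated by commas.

The suffix is conditioned by the last vowel: -u when the last vowel of the stem is a rounded vowel (*ozo*, *uputu*, *ifgo*, *fapo*); -vep when the last vowel of the stem is an unrounded vowel (*usa*, *hovi*).
*do*: last vowel = /o/, a rounded vowel → -u → *dou*.
*ni*: last vowel = /i/, an unrounded vowel → -vep → *nivep*.

dou, nivep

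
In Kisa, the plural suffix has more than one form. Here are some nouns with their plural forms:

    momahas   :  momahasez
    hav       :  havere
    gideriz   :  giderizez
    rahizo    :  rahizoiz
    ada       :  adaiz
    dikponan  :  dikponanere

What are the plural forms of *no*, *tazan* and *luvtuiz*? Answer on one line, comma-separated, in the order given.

The suffix is conditioned by the final sound: -ez when the stem ends in a sibilant (*momahas*, *gideriz*); -ere when the stem ends in a non-sibilant consonant (*hav*, *dikponan*); -iz when the stem ends in a vowel (*rahizo*, *ada*).
The final sound of *no* is /o/, which is a vowel, so the suffix is -iz, giving *noiz*.
*tazan* — final sound /n/ (a non-sibilant consonant) → -ere → *tazanere*.
Since the final sound of *luvtuiz* is /z/ (a sibilant), it takes -ez, giving *luvtuizez*.

noiz, tazanere, luvtuizez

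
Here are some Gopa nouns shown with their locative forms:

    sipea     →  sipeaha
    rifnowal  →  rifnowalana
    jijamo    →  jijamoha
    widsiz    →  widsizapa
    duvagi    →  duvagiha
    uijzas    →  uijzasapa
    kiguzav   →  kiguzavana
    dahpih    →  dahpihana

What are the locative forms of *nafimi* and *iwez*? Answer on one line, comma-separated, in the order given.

The pattern is sibilance of the final sound: -apa when the stem ends in a sibilant (*widsiz*, *uijzas*); -ana when the stem ends in a non-sibilant consonant (*rifnowal*, *kiguzav*, *dahpih*); -ha when the stem ends in a vowel (*sipea*, *jijamo*, *duvagi*).
Since the final sound of *nafimi* is /i/ (a vowel), it takes -ha, giving *nafimiha*.
The final sound of *iwez* is /z/, which is a sibilant, so the suffix is -apa, giving *iwezapa*.

nafimiha, iwezapa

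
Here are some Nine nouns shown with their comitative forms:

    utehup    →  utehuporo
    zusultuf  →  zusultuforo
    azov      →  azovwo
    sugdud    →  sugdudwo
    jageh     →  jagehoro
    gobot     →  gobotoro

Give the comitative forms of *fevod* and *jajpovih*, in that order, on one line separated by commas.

The pattern is voicing of the final consonant: -oro when the stem ends in a voiceless consonant (*utehup*, *zusultuf*, *jageh*, *gobot*); -wo when the stem ends in a voiced consonant (*azov*, *sugdud*).
*fevod*: final consonant = /d/, voiced → -wo → *fevodwo*.
Since the final consonant of *jajpovih* is /h/ (voiceless), it takes -oro, giving *jajpovihoro*.

fevodwo, jajpovihoro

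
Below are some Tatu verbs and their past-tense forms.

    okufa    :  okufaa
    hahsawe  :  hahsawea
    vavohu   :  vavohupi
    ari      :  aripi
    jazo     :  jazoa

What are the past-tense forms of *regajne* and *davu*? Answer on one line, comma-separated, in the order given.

Looking at the last vowel of each stem: -pi when the last vowel of the stem is a high vowel (*vavohu*, *ari*); -a when the last vowel of the stem is a non-high vowel (*okufa*, *hahsawe*, *jazo*).
The last vowel of *regajne* is /e/, which is a non-high vowel, so the suffix is -a, giving *regajnea*.
*davu*: last vowel = /u/, a high vowel → -pi → *davupi*.

regajnea, davupi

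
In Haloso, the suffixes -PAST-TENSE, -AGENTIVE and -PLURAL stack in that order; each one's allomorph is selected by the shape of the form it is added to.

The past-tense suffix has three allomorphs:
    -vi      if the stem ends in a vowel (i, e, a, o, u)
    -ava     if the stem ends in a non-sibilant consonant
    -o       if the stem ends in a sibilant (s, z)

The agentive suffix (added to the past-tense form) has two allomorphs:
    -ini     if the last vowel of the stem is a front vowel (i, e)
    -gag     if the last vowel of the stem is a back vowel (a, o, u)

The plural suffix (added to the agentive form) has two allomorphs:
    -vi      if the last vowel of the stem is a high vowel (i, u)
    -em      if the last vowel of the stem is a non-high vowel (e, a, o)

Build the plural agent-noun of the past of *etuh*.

The final sound of *etuh* is /h/, which is a non-sibilant consonant, so the past-tense suffix is -ava, giving *etuhava*.
The past-tense form *etuhava*: last vowel = /a/, a back vowel → -gag → *etuhavagag*.
The agentive form *etuhavagag*: last vowel = /a/, a non-high vowel → -em → *etuhavagagem*.

etuhavagagem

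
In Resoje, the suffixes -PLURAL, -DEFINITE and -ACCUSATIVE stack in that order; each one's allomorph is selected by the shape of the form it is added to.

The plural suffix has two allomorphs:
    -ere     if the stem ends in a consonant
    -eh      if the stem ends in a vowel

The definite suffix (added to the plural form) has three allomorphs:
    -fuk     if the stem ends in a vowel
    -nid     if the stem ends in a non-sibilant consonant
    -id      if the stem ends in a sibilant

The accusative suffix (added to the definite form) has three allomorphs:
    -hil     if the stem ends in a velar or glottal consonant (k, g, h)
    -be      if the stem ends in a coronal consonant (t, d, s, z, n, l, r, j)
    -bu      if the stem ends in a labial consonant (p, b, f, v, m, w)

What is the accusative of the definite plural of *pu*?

*pu*: final sound = /u/, a vowel → -eh → *pueh*.
The plural form *pueh*: final sound = /h/, a non-sibilant consonant → -nid → *puehnid*.
Since the final consonant of the definite form *puehnid* is /d/ (coronal), it takes -be, giving *puehnidbe*.

puehnidbe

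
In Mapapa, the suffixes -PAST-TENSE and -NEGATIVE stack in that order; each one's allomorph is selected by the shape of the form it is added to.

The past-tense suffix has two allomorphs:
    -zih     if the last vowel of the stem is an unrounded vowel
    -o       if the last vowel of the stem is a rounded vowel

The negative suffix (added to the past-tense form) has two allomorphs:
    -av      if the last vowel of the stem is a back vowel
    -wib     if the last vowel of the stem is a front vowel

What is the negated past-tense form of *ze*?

zezihwib

*ze* — last vowel /e/ (an unrounded vowel) → -zih → *zezih*.
The past-tense form *zezih*: last vowel = /i/, a front vowel → -wib → *zezihwib*.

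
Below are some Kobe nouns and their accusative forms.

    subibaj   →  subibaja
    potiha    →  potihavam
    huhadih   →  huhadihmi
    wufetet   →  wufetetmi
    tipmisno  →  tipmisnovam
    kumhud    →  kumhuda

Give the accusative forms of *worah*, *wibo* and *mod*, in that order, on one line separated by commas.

worahmi, wibovam, moda

Looking at the final sound of each stem: -mi when the stem ends in a voiceless consonant (*huhadih*, *wufetet*); -a when the stem ends in a voiced consonant (*subibaj*, *kumhud*); -vam when the stem ends in a vowel (*potiha*, *tipmisno*).
*worah* — final sound /h/ (a voiceless consonant) → -mi → *worahmi*.
*wibo*: final sound = /o/, a vowel → -vam → *wibovam*.
*mod*: final sound = /d/, a voiced consonant → -a → *moda*.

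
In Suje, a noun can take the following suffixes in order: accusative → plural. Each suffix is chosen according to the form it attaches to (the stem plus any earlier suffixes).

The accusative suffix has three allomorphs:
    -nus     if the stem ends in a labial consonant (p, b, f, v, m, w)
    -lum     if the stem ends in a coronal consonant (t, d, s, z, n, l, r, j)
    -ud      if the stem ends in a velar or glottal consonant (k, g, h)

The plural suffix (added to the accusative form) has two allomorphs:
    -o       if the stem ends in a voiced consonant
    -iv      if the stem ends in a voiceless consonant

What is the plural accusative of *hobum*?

hobumnusiv

*hobum* — final consonant /m/ (labial) → -nus → *hobumnus*.
The accusative form *hobumnus*: final consonant = /s/, voiceless → -iv → *hobumnusiv*.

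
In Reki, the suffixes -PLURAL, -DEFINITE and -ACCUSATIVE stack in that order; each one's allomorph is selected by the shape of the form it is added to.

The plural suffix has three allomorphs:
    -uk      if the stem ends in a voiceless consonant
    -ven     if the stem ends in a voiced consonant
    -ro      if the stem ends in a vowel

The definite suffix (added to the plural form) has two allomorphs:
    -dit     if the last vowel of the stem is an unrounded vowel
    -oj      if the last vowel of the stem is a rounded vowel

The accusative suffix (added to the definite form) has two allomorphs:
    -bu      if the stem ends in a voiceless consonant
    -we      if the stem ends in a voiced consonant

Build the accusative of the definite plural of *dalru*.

dalruroojwe

The final sound of *dalru* is /u/, which is a vowel, so the plural suffix is -ro, giving *dalruro*.
The last vowel of the plural form *dalruro* is /o/, which is a rounded vowel, so the definite suffix is -oj, giving *dalrurooj*.
The definite form *dalrurooj* — final consonant /j/ (voiced) → -we → *dalruroojwe*.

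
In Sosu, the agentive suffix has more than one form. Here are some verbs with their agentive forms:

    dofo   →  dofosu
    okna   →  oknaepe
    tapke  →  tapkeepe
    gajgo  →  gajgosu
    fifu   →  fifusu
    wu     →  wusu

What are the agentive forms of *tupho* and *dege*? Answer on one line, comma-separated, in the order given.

The pattern is rounding harmony: -su when the last vowel of the stem is a rounded vowel (*dofo*, *gajgo*, *fifu*, *wu*); -epe when the last vowel of the stem is an unrounded vowel (*okna*, *tapke*).
*tupho* — last vowel /o/ (a rounded vowel) → -su → *tuphosu*.
*dege* — last vowel /e/ (an unrounded vowel) → -epe → *degeepe*.

tuphosu, degeepe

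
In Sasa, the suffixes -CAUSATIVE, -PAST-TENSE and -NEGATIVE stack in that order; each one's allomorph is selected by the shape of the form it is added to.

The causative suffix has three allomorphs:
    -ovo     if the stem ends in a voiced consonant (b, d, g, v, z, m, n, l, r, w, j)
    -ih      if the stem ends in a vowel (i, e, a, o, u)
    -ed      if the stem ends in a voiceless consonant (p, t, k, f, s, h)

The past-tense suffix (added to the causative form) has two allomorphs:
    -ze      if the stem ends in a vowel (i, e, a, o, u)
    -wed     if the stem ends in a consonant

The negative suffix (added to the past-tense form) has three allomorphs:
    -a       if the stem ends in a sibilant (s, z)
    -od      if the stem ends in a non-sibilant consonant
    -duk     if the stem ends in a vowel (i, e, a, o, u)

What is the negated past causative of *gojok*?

gojokedwedod

Since the final sound of *gojok* is /k/ (a voiceless consonant), it takes -ed, giving *gojoked*.
Since the final sound of the causative form *gojoked* is /d/ (a consonant), it takes -wed, giving *gojokedwed*.
The past-tense form *gojokedwed*: final sound = /d/, a non-sibilant consonant → -od → *gojokedwedod*.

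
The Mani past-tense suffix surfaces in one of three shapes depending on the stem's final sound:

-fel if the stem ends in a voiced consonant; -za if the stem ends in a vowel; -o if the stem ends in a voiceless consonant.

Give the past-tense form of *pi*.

*pi*: final sound = /i/, a vowel → -za → *piza*.

piza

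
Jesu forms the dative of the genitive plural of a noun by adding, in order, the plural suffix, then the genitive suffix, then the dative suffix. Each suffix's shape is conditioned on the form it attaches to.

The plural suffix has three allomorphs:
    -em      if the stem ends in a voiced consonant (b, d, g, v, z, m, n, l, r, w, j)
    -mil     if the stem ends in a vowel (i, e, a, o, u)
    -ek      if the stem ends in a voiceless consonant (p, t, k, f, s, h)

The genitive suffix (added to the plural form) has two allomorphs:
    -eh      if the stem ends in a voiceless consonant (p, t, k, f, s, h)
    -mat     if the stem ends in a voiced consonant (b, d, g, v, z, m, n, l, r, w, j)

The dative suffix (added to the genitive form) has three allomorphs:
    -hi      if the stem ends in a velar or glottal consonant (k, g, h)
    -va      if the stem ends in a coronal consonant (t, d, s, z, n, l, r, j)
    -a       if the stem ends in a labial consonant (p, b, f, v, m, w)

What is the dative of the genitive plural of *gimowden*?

gimowdenemmatva

*gimowden*: final sound = /n/, a voiced consonant → -em → *gimowdenem*.
The final consonant of the plural form *gimowdenem* is /m/, which is voiced, so the genitive suffix is -mat, giving *gimowdenemmat*.
Since the final consonant of the genitive form *gimowdenemmat* is /t/ (coronal), it takes -va, giving *gimowdenemmatva*.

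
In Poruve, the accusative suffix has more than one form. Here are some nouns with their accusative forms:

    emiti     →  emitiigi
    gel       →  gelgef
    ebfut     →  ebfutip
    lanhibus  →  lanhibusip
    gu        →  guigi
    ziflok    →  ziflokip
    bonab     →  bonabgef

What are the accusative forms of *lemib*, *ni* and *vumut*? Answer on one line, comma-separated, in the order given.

lemibgef, niigi, vumutip

Looking at the final sound of each stem: -ip when the stem ends in a voiceless consonant (*ebfut*, *lanhibus*, *ziflok*); -gef when the stem ends in a voiced consonant (*gel*, *bonab*); -igi when the stem ends in a vowel (*emiti*, *gu*).
*lemib* — final sound /b/ (a voiced consonant) → -gef → *lemibgef*.
The final sound of *ni* is /i/, which is a vowel, so the suffix is -igi, giving *niigi*.
Since the final sound of *vumut* is /t/ (a voiceless consonant), it takes -ip, giving *vumutip*.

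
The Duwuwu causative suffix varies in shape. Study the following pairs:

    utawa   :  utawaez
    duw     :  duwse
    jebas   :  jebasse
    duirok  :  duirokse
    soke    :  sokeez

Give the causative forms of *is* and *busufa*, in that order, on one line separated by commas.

isse, busufaez

Looking at the final sound of each stem: -se when the stem ends in a consonant (*duw*, *jebas*, *duirok*); -ez when the stem ends in a vowel (*utawa*, *soke*).
*is* — final sound /s/ (a consonant) → -se → *isse*.
The final sound of *busufa* is /a/, which is a vowel, so the suffix is -ez, giving *busufaez*.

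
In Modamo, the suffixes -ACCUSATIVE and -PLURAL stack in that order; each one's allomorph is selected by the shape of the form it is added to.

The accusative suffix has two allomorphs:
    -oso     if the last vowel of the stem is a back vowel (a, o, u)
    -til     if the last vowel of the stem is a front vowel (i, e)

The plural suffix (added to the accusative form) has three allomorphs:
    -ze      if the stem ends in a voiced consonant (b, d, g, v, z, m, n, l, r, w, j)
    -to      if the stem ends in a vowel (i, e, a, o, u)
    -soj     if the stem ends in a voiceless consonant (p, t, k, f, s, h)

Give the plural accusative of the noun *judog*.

*judog*: last vowel = /o/, a back vowel → -oso → *judogoso*.
Since the final sound of the accusative form *judogoso* is /o/ (a vowel), it takes -to, giving *judogosoto*.

judogosoto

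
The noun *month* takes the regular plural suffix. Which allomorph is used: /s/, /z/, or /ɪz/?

/s/

The stem *month* ends in a voiceless non-sibilant consonant.
The plural suffix surfaces as /ɪz/ after sibilants, /s/ after other voiceless consonants, and /z/ after other voiced sounds.
So the plural -s on *month* is pronounced /s/.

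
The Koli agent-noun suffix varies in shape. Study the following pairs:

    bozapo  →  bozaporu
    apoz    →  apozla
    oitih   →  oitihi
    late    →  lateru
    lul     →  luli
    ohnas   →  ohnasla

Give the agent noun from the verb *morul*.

The pattern is sibilance of the final sound: -la when the stem ends in a sibilant (*apoz*, *ohnas*); -i when the stem ends in a non-sibilant consonant (*oitih*, *lul*); -ru when the stem ends in a vowel (*bozapo*, *late*).
*morul* — final sound /l/ (a non-sibilant consonant) → -i → *moruli*.

moruli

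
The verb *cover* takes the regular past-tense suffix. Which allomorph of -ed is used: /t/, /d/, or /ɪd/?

The stem *cover* ends in a voiced sound other than /d/.
The -ed suffix is realized as /ɪd/ after /t, d/; as /t/ after other voiceless consonants; and as /d/ after other voiced sounds.
So -ed on *cover* is pronounced /d/.

/d/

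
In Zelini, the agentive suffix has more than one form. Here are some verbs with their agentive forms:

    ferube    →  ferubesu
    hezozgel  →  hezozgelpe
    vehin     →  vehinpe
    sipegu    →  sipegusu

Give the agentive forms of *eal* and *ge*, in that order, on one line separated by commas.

ealpe, gesu

Looking at the final sound of each stem: -pe when the stem ends in a consonant (*hezozgel*, *vehin*); -su when the stem ends in a vowel (*ferube*, *sipegu*).
*eal* — final sound /l/ (a consonant) → -pe → *ealpe*.
The final sound of *ge* is /e/, which is a vowel, so the suffix is -su, giving *gesu*.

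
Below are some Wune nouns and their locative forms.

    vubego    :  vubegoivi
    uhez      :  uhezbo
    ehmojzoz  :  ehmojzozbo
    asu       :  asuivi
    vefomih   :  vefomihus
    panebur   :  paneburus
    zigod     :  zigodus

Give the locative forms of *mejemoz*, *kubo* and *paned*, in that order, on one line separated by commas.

Looking at the final sound of each stem: -bo when the stem ends in a sibilant (*uhez*, *ehmojzoz*); -us when the stem ends in a non-sibilant consonant (*vefomih*, *panebur*, *zigod*); -ivi when the stem ends in a vowel (*vubego*, *asu*).
*mejemoz*: final sound = /z/, a sibilant → -bo → *mejemozbo*.
*kubo* — final sound /o/ (a vowel) → -ivi → *kuboivi*.
The final sound of *paned* is /d/, which is a non-sibilant consonant, so the suffix is -us, giving *panedus*.

mejemozbo, kuboivi, panedus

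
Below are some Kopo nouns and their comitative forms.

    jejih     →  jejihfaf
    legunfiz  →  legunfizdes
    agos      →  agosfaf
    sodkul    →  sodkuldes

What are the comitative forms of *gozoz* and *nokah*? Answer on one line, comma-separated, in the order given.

gozozdes, nokahfaf

The suffix is conditioned by the final consonant: -faf when the stem ends in a voiceless consonant (*jejih*, *agos*); -des when the stem ends in a voiced consonant (*legunfiz*, *sodkul*).
The final consonant of *gozoz* is /z/, which is voiced, so the suffix is -des, giving *gozozdes*.
*nokah* — final consonant /h/ (voiceless) → -faf → *nokahfaf*.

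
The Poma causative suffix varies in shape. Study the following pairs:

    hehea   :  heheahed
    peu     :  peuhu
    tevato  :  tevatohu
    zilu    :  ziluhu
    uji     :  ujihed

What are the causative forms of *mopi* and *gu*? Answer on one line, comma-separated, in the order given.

Looking at the last vowel of each stem: -hu when the last vowel of the stem is a rounded vowel (*peu*, *tevato*, *zilu*); -hed when the last vowel of the stem is an unrounded vowel (*hehea*, *uji*).
*mopi* — last vowel /i/ (an unrounded vowel) → -hed → *mopihed*.
Since the last vowel of *gu* is /u/ (a rounded vowel), it takes -hu, giving *guhu*.

mopihed, guhu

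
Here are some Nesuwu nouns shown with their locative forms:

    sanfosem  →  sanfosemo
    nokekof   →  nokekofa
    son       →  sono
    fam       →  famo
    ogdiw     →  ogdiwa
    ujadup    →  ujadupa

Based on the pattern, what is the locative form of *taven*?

taveno

The suffix is conditioned by the final consonant: -o when the stem ends in a nasal (*sanfosem*, *son*, *fam*); -a when the stem ends in a non-nasal consonant (*nokekof*, *ogdiw*, *ujadup*).
The final consonant of *taven* is /n/, which is a nasal, so the suffix is -o, giving *taveno*.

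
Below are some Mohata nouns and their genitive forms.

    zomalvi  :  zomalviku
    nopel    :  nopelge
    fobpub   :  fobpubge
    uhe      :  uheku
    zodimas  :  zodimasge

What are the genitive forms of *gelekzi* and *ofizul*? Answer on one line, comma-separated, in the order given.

The alternation tracks the final sound of the stem — -ge when the stem ends in a consonant (*nopel*, *fobpub*, *zodimas*); -ku when the stem ends in a vowel (*zomalvi*, *uhe*).
*gelekzi*: final sound = /i/, a vowel → -ku → *gelekziku*.
*ofizul*: final sound = /l/, a consonant → -ge → *ofizulge*.

gelekziku, ofizulge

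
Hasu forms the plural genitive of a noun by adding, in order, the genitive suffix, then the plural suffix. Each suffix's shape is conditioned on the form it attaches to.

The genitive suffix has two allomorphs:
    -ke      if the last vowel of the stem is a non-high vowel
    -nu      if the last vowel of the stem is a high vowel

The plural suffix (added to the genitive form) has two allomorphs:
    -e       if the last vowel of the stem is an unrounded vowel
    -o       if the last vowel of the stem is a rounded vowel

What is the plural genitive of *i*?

inuo

The last vowel of *i* is /i/, which is a high vowel, so the genitive suffix is -nu, giving *inu*.
The genitive form *inu* — last vowel /u/ (a rounded vowel) → -o → *inuo*.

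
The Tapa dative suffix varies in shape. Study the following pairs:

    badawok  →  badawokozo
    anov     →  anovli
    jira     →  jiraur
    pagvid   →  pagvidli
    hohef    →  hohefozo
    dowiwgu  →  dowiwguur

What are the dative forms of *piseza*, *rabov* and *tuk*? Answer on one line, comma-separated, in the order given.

Looking at the final sound of each stem: -ozo when the stem ends in a voiceless consonant (*badawok*, *hohef*); -li when the stem ends in a voiced consonant (*anov*, *pagvid*); -ur when the stem ends in a vowel (*jira*, *dowiwgu*).
*piseza*: final sound = /a/, a vowel → -ur → *pisezaur*.
*rabov*: final sound = /v/, a voiced consonant → -li → *rabovli*.
The final sound of *tuk* is /k/, which is a voiceless consonant, so the suffix is -ozo, giving *tukozo*.

pisezaur, rabovli, tukozo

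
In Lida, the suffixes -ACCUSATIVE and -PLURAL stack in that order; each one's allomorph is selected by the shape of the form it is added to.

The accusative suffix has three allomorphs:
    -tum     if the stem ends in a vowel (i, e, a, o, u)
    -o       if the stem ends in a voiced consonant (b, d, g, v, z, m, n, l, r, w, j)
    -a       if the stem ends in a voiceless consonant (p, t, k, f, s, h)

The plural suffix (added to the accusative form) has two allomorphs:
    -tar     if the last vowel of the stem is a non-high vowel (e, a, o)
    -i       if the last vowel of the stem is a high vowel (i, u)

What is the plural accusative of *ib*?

*ib* — final sound /b/ (a voiced consonant) → -o → *ibo*.
Since the last vowel of the accusative form *ibo* is /o/ (a non-high vowel), it takes -tar, giving *ibotar*.

ibotar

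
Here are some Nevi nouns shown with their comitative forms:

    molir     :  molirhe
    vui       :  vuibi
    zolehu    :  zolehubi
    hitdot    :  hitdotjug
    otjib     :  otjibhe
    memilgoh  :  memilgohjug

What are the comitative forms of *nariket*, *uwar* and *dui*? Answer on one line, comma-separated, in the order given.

The pattern is voicing of the final sound: -jug when the stem ends in a voiceless consonant (*hitdot*, *memilgoh*); -he when the stem ends in a voiced consonant (*molir*, *otjib*); -bi when the stem ends in a vowel (*vui*, *zolehu*).
*nariket* — final sound /t/ (a voiceless consonant) → -jug → *nariketjug*.
*uwar*: final sound = /r/, a voiced consonant → -he → *uwarhe*.
*dui* — final sound /i/ (a vowel) → -bi → *duibi*.

nariketjug, uwarhe, duibi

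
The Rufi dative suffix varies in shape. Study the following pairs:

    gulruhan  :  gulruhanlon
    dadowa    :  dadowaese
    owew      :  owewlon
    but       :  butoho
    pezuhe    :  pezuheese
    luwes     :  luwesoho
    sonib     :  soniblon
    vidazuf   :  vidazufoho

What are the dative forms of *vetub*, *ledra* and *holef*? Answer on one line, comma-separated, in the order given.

vetublon, ledraese, holefoho

Looking at the final sound of each stem: -oho when the stem ends in a voiceless consonant (*but*, *luwes*, *vidazuf*); -lon when the stem ends in a voiced consonant (*gulruhan*, *owew*, *sonib*); -ese when the stem ends in a vowel (*dadowa*, *pezuhe*).
The final sound of *vetub* is /b/, which is a voiced consonant, so the suffix is -lon, giving *vetublon*.
*ledra*: final sound = /a/, a vowel → -ese → *ledraese*.
*holef* — final sound /f/ (a voiceless consonant) → -oho → *holefoho*.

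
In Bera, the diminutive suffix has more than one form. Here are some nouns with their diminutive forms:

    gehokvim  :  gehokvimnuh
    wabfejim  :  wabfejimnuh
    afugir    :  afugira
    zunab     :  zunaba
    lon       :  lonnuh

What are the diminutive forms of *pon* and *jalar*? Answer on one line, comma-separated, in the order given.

ponnuh, jalara

The pattern is nasality of the final consonant: -nuh when the stem ends in a nasal (*gehokvim*, *wabfejim*, *lon*); -a when the stem ends in a non-nasal consonant (*afugir*, *zunab*).
Since the final consonant of *pon* is /n/ (a nasal), it takes -nuh, giving *ponnuh*.
Since the final consonant of *jalar* is /r/ (non-nasal), it takes -a, giving *jalara*.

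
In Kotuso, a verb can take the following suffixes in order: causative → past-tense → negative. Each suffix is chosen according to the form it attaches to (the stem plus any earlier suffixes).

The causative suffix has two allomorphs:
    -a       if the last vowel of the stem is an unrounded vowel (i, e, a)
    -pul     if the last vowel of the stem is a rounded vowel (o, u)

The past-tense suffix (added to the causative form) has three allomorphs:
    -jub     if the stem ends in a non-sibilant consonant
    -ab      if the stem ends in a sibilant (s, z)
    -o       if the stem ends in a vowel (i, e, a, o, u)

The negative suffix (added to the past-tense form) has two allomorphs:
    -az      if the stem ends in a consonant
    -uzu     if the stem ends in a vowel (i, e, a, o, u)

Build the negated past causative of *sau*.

saupuljubaz

*sau* — last vowel /u/ (a rounded vowel) → -pul → *saupul*.
Since the final sound of the causative form *saupul* is /l/ (a non-sibilant consonant), it takes -jub, giving *saupuljub*.
The past-tense form *saupuljub*: final sound = /b/, a consonant → -az → *saupuljubaz*.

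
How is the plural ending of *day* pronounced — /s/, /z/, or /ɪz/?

/z/

The stem *day* ends in a voiced non-sibilant sound.
The plural suffix surfaces as /ɪz/ after sibilants, /s/ after other voiceless consonants, and /z/ after other voiced sounds.
So the plural -s on *day* is pronounced /z/.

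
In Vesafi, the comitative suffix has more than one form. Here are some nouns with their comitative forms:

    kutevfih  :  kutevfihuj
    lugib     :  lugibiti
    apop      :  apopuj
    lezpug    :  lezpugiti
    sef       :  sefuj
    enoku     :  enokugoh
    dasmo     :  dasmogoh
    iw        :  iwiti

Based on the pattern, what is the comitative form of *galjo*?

galjogoh

The alternation tracks the final sound of the stem — -uj when the stem ends in a voiceless consonant (*kutevfih*, *apop*, *sef*); -iti when the stem ends in a voiced consonant (*lugib*, *lezpug*, *iw*); -goh when the stem ends in a vowel (*enoku*, *dasmo*).
*galjo*: final sound = /o/, a vowel → -goh → *galjogoh*.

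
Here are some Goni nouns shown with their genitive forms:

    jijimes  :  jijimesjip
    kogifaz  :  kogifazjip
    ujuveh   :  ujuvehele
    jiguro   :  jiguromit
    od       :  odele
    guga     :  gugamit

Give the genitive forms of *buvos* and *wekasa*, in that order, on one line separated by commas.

buvosjip, wekasamit

The pattern is sibilance of the final sound: -jip when the stem ends in a sibilant (*jijimes*, *kogifaz*); -ele when the stem ends in a non-sibilant consonant (*ujuveh*, *od*); -mit when the stem ends in a vowel (*jiguro*, *guga*).
Since the final sound of *buvos* is /s/ (a sibilant), it takes -jip, giving *buvosjip*.
Since the final sound of *wekasa* is /a/ (a vowel), it takes -mit, giving *wekasamit*.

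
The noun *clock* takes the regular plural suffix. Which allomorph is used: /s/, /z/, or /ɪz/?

/s/

The stem *clock* ends in a voiceless non-sibilant consonant.
The plural suffix surfaces as /ɪz/ after sibilants, /s/ after other voiceless consonants, and /z/ after other voiced sounds.
So the plural -s on *clock* is pronounced /s/.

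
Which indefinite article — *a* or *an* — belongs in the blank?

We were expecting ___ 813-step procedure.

The indefinite article is chosen by the initial *sound* of the following word, not its spelling.
The number *813* is spoken "eight hundred …", beginning with /eɪt/ — a vowel sound.
So the article is *an*: We were expecting an 813-step procedure.

an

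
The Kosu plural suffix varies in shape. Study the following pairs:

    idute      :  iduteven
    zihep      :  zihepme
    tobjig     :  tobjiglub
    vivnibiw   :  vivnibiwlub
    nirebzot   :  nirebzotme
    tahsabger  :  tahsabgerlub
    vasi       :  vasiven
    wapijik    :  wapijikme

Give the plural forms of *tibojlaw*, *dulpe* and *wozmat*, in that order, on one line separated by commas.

tibojlawlub, dulpeven, wozmatme

The alternation tracks the final sound of the stem — -me when the stem ends in a voiceless consonant (*zihep*, *nirebzot*, *wapijik*); -lub when the stem ends in a voiced consonant (*tobjig*, *vivnibiw*, *tahsabger*); -ven when the stem ends in a vowel (*idute*, *vasi*).
Since the final sound of *tibojlaw* is /w/ (a voiced consonant), it takes -lub, giving *tibojlawlub*.
*dulpe*: final sound = /e/, a vowel → -ven → *dulpeven*.
*wozmat*: final sound = /t/, a voiceless consonant → -me → *wozmatme*.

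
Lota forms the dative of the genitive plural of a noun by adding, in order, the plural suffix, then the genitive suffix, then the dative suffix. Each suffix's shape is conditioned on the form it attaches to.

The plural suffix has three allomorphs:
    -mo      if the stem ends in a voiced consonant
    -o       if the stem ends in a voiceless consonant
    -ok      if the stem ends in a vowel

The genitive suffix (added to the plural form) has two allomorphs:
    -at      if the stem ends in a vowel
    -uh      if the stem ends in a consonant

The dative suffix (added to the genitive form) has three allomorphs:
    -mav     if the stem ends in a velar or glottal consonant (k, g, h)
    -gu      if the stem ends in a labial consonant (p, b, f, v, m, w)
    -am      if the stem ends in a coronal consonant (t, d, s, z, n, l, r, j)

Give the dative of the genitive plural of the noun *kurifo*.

The final sound of *kurifo* is /o/, which is a vowel, so the plural suffix is -ok, giving *kurifook*.
The final sound of the plural form *kurifook* is /k/, which is a consonant, so the genitive suffix is -uh, giving *kurifookuh*.
The genitive form *kurifookuh* — final consonant /h/ (velar/glottal) → -mav → *kurifookuhmav*.

kurifookuhmav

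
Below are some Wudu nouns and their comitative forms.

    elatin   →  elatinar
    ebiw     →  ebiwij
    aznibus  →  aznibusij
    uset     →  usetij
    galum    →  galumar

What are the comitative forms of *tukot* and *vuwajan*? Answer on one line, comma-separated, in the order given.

The pattern is nasality of the final consonant: -ar when the stem ends in a nasal (*elatin*, *galum*); -ij when the stem ends in a non-nasal consonant (*ebiw*, *aznibus*, *uset*).
Since the final consonant of *tukot* is /t/ (non-nasal), it takes -ij, giving *tukotij*.
Since the final consonant of *vuwajan* is /n/ (a nasal), it takes -ar, giving *vuwajanar*.

tukotij, vuwajanar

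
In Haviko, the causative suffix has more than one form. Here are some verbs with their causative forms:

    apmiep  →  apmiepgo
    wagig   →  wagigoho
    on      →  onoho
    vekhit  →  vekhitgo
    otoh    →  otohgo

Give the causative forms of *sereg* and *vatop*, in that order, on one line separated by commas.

seregoho, vatopgo

The pattern is voicing of the final consonant: -go when the stem ends in a voiceless consonant (*apmiep*, *vekhit*, *otoh*); -oho when the stem ends in a voiced consonant (*wagig*, *on*).
Since the final consonant of *sereg* is /g/ (voiced), it takes -oho, giving *seregoho*.
Since the final consonant of *vatop* is /p/ (voiceless), it takes -go, giving *vatopgo*.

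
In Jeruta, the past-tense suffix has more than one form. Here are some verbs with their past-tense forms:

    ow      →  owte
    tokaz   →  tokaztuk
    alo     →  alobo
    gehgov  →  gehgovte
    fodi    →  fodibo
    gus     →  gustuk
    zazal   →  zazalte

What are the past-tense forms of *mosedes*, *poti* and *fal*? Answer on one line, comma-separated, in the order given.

Looking at the final sound of each stem: -tuk when the stem ends in a sibilant (*tokaz*, *gus*); -te when the stem ends in a non-sibilant consonant (*ow*, *gehgov*, *zazal*); -bo when the stem ends in a vowel (*alo*, *fodi*).
*mosedes* — final sound /s/ (a sibilant) → -tuk → *mosedestuk*.
*poti*: final sound = /i/, a vowel → -bo → *potibo*.
The final sound of *fal* is /l/, which is a non-sibilant consonant, so the suffix is -te, giving *falte*.

mosedestuk, potibo, falte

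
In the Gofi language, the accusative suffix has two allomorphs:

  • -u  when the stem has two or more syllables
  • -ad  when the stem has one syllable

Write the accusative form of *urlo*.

*urlo* has 2 syllables, so the suffix is -u, giving *urlou*.

urlou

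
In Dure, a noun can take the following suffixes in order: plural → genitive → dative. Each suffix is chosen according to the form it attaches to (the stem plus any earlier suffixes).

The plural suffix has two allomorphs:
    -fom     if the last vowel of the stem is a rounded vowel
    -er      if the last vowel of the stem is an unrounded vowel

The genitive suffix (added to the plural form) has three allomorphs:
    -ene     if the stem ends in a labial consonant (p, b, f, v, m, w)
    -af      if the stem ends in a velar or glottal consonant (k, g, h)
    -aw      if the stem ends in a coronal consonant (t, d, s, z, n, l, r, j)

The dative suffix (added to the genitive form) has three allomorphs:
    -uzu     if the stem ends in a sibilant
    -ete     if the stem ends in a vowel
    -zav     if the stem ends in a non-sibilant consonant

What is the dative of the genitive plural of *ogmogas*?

ogmogaserawzav

*ogmogas*: last vowel = /a/, an unrounded vowel → -er → *ogmogaser*.
The plural form *ogmogaser* — final consonant /r/ (coronal) → -aw → *ogmogaseraw*.
The genitive form *ogmogaseraw*: final sound = /w/, a non-sibilant consonant → -zav → *ogmogaserawzav*.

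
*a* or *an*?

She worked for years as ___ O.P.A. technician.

The indefinite article is chosen by the initial *sound* of the following word, not its spelling.
The initialism *O.P.A.* is read letter by letter; the first letter, O, is pronounced /oʊ/, which begins with a vowel sound.
So the article is *an*: She worked for years as an O.P.A. technician.

an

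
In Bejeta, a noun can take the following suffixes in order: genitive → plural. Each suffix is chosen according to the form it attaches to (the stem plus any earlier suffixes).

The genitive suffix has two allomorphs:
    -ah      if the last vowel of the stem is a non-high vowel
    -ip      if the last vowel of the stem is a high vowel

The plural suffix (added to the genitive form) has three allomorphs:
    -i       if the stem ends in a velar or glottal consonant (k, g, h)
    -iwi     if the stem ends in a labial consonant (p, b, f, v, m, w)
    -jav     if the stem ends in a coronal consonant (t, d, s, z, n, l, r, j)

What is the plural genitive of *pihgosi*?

pihgosiipiwi

The last vowel of *pihgosi* is /i/, which is a high vowel, so the genitive suffix is -ip, giving *pihgosiip*.
The final consonant of the genitive form *pihgosiip* is /p/, which is labial, so the plural suffix is -iwi, giving *pihgosiipiwi*.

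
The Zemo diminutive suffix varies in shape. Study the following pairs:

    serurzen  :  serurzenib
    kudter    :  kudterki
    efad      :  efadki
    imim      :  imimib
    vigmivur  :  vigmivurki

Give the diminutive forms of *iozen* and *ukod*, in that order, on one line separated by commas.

iozenib, ukodki

Looking at the final consonant of each stem: -ib when the stem ends in a nasal (*serurzen*, *imim*); -ki when the stem ends in a non-nasal consonant (*kudter*, *efad*, *vigmivur*).
*iozen*: final consonant = /n/, a nasal → -ib → *iozenib*.
The final consonant of *ukod* is /d/, which is non-nasal, so the suffix is -ki, giving *ukodki*.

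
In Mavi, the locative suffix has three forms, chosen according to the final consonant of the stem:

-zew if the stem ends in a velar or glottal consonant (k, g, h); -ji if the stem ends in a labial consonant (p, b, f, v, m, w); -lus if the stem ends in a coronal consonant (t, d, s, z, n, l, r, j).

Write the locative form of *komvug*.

komvugzew

The final consonant of *komvug* is /g/, which is velar/glottal, so the suffix is -zew, giving *komvugzew*.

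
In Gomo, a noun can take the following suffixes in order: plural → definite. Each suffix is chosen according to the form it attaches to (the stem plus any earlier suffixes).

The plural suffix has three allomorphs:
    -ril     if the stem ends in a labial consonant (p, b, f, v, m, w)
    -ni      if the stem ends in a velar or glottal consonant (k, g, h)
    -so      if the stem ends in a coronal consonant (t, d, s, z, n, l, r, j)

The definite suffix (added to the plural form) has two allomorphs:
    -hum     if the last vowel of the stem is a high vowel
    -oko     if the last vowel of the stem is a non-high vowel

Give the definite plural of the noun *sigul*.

The final consonant of *sigul* is /l/, which is coronal, so the plural suffix is -so, giving *sigulso*.
The plural form *sigulso* — last vowel /o/ (a non-high vowel) → -oko → *sigulsooko*.

sigulsooko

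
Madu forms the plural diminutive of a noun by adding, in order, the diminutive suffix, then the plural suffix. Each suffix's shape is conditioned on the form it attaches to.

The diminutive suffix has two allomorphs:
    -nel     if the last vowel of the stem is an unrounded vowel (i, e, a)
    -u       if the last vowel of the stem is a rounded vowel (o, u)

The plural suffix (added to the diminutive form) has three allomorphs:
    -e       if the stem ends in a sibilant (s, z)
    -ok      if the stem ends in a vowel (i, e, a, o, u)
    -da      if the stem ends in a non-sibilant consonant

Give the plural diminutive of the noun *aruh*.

aruhuok

Since the last vowel of *aruh* is /u/ (a rounded vowel), it takes -u, giving *aruhu*.
The diminutive form *aruhu* — final sound /u/ (a vowel) → -ok → *aruhuok*.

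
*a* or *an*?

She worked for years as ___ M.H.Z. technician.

The indefinite article is chosen by the initial *sound* of the following word, not its spelling.
The initialism *M.H.Z.* is read letter by letter; the first letter, M, is pronounced /ɛm/, which begins with a vowel sound.
So the article is *an*: She worked for years as an M.H.Z. technician.

an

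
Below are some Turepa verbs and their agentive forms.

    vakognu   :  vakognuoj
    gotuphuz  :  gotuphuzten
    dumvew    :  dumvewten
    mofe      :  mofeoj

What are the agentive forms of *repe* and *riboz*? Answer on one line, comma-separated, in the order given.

Looking at the final sound of each stem: -ten when the stem ends in a consonant (*gotuphuz*, *dumvew*); -oj when the stem ends in a vowel (*vakognu*, *mofe*).
The final sound of *repe* is /e/, which is a vowel, so the suffix is -oj, giving *repeoj*.
*riboz* — final sound /z/ (a consonant) → -ten → *ribozten*.

repeoj, ribozten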